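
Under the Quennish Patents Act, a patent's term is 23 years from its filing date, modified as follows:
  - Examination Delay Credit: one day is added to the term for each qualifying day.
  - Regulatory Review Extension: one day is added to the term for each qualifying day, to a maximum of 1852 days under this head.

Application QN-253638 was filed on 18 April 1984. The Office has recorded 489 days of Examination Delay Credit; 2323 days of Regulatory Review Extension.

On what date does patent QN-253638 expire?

September 14, 2013

Base term: filing date + 23 years → 18 April 2007.
Examination Delay Credit: +489 days → 19 August 2008.
Regulatory Review Extension: 2323 days claimed exceeds the 1852-day cap, so +1852 days → 14 September 2013.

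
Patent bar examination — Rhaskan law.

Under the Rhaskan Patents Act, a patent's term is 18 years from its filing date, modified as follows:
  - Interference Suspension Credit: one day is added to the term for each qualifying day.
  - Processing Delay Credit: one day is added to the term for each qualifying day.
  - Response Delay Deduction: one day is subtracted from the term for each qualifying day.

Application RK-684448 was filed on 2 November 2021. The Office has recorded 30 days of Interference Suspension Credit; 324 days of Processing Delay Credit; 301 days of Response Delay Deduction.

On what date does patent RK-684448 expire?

2039-12-25

Base term: filing date + 18 years → 2 November 2039.
Interference Suspension Credit: +30 days → 2 December 2039.
Processing Delay Credit: +324 days → 21 October 2040.
Response Delay Deduction: −301 days → 25 December 2039.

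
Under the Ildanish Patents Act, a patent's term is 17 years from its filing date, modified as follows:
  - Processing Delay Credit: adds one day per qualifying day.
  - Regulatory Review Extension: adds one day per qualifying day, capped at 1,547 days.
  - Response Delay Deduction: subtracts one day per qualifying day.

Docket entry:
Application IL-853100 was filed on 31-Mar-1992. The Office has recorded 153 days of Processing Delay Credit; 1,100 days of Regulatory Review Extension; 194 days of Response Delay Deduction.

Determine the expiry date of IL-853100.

2012-02-23

Base term: filing date + 17 years → 31 March 2009.
Processing Delay Credit: +153 days → 31 August 2009.
Regulatory Review Extension: 1100 days (within the 1547-day cap) → +1100 days → 4 September 2012.
Response Delay Deduction: −194 days → 23 February 2012.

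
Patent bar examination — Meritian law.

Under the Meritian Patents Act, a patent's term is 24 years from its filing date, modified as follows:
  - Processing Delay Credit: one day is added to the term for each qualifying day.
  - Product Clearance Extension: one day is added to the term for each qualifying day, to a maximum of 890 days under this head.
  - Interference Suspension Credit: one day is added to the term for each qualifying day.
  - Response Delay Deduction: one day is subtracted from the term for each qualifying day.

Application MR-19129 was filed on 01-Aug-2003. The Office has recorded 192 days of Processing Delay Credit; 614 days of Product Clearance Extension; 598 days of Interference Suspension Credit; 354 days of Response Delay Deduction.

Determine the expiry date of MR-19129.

June 16, 2030

Base term: filing date + 24 years → 1 August 2027.
Processing Delay Credit: +192 days → 9 February 2028.
Product Clearance Extension: 614 days (within the 890-day cap) → +614 days → 15 October 2029.
Interference Suspension Credit: +598 days → 5 June 2031.
Response Delay Deduction: −354 days → 16 June 2030.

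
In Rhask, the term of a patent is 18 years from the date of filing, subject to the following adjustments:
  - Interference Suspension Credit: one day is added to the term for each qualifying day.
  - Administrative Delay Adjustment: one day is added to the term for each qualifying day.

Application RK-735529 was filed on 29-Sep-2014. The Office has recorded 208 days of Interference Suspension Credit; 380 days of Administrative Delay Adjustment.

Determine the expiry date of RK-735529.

2034-05-10

Base term: filing date + 18 years → 29 September 2032.
Interference Suspension Credit: +208 days → 25 April 2033.
Administrative Delay Adjustment: +380 days → 10 May 2034.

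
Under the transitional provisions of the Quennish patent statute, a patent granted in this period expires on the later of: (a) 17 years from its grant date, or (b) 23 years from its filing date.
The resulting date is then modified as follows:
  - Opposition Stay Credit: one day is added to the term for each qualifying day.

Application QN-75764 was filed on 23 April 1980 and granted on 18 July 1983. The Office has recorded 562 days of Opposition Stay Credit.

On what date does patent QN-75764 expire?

(a) grant + 17 years → 18 July 2000.
(b) filing + 23 years → 23 April 2003.
Later of the two: 23 April 2003.
Opposition Stay Credit: +562 days → 5 November 2004.

November 5, 2004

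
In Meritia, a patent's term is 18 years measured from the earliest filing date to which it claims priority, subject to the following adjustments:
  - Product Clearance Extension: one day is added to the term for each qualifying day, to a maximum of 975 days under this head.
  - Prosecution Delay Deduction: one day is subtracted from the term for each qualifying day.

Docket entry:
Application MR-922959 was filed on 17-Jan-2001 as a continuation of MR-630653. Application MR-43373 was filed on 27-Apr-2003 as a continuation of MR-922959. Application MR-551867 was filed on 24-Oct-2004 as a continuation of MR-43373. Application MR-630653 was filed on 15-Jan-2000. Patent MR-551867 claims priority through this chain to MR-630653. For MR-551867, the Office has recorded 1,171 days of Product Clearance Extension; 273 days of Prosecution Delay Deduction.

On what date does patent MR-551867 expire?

December 18, 2019

Earliest priority filing: 15 January 2000.
Base term: 15 January 2000 + 18 years → 15 January 2018.
Product Clearance Extension: 1171 days claimed exceeds the 975-day cap, so +975 days → 16 September 2020.
Prosecution Delay Deduction: −273 days → 18 December 2019.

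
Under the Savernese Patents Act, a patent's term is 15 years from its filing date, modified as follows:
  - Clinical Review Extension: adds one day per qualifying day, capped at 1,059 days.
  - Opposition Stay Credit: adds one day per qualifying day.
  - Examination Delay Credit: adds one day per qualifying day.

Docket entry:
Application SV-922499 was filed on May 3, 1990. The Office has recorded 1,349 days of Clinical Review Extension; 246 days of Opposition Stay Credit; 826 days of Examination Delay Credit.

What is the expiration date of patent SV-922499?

March 4, 2011

Base term: filing date + 15 years → 3 May 2005.
Clinical Review Extension: 1349 days claimed exceeds the 1059-day cap, so +1059 days → 27 March 2008.
Opposition Stay Credit: +246 days → 28 November 2008.
Examination Delay Credit: +826 days → 4 March 2011.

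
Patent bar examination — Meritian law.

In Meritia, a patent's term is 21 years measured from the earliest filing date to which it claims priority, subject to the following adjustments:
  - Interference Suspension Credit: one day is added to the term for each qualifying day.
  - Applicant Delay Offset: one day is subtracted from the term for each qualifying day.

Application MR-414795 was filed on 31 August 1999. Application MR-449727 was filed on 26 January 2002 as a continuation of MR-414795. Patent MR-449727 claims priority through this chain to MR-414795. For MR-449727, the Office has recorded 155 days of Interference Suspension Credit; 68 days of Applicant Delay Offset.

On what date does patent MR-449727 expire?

2020-11-26

Earliest priority filing: 31 August 1999.
Base term: 31 August 1999 + 21 years → 31 August 2020.
Interference Suspension Credit: +155 days → 2 February 2021.
Applicant Delay Offset: −68 days → 26 November 2020.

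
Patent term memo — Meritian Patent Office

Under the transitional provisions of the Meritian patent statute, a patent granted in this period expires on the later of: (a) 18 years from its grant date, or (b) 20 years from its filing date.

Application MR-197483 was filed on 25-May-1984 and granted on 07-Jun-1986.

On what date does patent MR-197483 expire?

(a) grant + 18 years → 7 June 2004.
(b) filing + 20 years → 25 May 2004.
Later of the two: 7 June 2004.

June 7, 2004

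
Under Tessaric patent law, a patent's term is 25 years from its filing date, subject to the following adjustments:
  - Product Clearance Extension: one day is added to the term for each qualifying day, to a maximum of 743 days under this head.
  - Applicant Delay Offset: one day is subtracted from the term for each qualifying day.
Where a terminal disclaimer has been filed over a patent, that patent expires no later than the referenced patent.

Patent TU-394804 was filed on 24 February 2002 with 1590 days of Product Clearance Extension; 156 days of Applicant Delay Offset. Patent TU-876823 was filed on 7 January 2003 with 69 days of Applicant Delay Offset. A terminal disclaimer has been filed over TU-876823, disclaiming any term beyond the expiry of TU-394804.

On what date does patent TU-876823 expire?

October 30, 2027

Natural term of TU-876823:
  Base: filing + 25 years → 7 January 2028.
  Applicant Delay Offset: −69 days → 30 October 2027.
Expiry of referenced patent TU-394804:
  Base: filing + 25 years → 24 February 2027.
  Product Clearance Extension: 1590 days claimed exceeds the 743-day cap, so +743 days → 8 March 2029.
  Applicant Delay Offset: −156 days → 3 October 2028.
Terminal disclaimer: TU-876823 expires on the earlier of 30 October 2027 and 3 October 2028.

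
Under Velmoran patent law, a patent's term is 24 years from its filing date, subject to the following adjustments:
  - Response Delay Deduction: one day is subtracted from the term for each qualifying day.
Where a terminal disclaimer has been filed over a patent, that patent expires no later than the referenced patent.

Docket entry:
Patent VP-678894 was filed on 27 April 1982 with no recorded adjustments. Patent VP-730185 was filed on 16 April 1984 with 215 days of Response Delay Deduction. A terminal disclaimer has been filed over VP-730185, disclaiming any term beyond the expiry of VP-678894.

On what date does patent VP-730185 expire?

April 27, 2006

Natural term of VP-730185:
  Base: filing + 24 years → 16 April 2008.
  Response Delay Deduction: −215 days → 14 September 2007.
Expiry of referenced patent VP-678894:
  Base: filing + 24 years → 27 April 2006.
Terminal disclaimer: VP-730185 expires on the earlier of 14 September 2007 and 27 April 2006.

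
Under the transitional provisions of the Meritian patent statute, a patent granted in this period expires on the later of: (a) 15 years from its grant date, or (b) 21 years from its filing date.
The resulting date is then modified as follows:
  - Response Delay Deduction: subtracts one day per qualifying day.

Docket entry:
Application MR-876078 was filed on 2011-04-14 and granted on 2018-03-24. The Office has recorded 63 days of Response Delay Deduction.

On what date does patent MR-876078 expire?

(a) grant + 15 years → 24 March 2033.
(b) filing + 21 years → 14 April 2032.
Later of the two: 24 March 2033.
Response Delay Deduction: −63 days → 20 January 2033.

2033-01-20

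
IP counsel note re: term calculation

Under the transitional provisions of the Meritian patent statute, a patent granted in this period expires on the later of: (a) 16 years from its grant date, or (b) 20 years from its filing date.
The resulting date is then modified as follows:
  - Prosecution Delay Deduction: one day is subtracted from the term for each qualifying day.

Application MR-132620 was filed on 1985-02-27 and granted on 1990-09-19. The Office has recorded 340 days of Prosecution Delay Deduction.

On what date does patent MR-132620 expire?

(a) grant + 16 years → 19 September 2006.
(b) filing + 20 years → 27 February 2005.
Later of the two: 19 September 2006.
Prosecution Delay Deduction: −340 days → 14 October 2005.

October 14, 2005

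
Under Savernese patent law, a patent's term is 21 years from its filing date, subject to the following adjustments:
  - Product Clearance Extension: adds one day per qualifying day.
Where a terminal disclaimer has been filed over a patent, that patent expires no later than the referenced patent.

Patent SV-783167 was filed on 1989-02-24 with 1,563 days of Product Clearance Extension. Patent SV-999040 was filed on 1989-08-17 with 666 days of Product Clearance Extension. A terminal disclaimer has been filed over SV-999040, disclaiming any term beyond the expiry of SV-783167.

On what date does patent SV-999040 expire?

2012-06-13

Natural term of SV-999040:
  Base: filing + 21 years → 17 August 2010.
  Product Clearance Extension: +666 days → 13 June 2012.
Expiry of referenced patent SV-783167:
  Base: filing + 21 years → 24 February 2010.
  Product Clearance Extension: +1563 days → 6 June 2014.
Terminal disclaimer: SV-999040 expires on the earlier of 13 June 2012 and 6 June 2014.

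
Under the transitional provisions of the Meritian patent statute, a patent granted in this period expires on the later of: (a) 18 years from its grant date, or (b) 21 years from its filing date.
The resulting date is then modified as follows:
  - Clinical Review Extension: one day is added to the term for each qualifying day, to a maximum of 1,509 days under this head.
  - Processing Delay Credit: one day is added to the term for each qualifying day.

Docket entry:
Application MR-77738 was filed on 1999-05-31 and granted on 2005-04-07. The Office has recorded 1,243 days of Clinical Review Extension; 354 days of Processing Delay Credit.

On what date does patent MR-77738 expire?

(a) grant + 18 years → 7 April 2023.
(b) filing + 21 years → 31 May 2020.
Later of the two: 7 April 2023.
Clinical Review Extension: 1243 days (within the 1509-day cap) → +1243 days → 1 September 2026.
Processing Delay Credit: +354 days → 21 August 2027.

August 21, 2027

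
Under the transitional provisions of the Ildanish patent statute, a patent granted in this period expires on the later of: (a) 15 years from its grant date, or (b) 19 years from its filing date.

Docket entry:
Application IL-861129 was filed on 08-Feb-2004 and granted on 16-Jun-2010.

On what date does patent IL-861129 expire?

(a) grant + 15 years → 16 June 2025.
(b) filing + 19 years → 8 February 2023.
Later of the two: 16 June 2025.

2025-06-16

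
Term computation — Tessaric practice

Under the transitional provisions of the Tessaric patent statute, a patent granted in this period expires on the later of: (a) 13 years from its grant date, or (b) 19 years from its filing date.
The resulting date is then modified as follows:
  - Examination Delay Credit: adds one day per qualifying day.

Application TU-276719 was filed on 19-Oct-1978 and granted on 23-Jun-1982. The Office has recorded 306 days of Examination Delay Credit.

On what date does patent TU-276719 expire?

(a) grant + 13 years → 23 June 1995.
(b) filing + 19 years → 19 October 1997.
Later of the two: 19 October 1997.
Examination Delay Credit: +306 days → 21 August 1998.

1998-08-21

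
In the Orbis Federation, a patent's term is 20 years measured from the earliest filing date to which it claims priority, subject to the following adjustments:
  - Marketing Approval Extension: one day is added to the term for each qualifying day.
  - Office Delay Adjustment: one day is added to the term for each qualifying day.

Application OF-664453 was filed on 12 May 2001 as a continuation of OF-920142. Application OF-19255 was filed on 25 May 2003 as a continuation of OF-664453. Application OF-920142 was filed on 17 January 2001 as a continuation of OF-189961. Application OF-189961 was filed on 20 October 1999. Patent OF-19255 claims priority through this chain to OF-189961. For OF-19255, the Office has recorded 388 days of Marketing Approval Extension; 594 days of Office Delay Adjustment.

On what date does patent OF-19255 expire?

2022-06-28

Earliest priority filing: 20 October 1999.
Base term: 20 October 1999 + 20 years → 20 October 2019.
Marketing Approval Extension: +388 days → 11 November 2020.
Office Delay Adjustment: +594 days → 28 June 2022.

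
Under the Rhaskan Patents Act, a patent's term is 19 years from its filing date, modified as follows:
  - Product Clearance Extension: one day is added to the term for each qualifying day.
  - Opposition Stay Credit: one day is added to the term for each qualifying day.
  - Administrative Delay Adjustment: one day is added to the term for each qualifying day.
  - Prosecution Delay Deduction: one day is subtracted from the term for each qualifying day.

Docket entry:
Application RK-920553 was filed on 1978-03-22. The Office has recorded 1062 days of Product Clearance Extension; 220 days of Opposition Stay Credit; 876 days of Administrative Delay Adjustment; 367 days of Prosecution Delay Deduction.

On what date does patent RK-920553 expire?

Base term: filing date + 19 years → 22 March 1997.
Product Clearance Extension: +1062 days → 17 February 2000.
Opposition Stay Credit: +220 days → 24 September 2000.
Administrative Delay Adjustment: +876 days → 17 February 2003.
Prosecution Delay Deduction: −367 days → 15 February 2002.

February 15, 2002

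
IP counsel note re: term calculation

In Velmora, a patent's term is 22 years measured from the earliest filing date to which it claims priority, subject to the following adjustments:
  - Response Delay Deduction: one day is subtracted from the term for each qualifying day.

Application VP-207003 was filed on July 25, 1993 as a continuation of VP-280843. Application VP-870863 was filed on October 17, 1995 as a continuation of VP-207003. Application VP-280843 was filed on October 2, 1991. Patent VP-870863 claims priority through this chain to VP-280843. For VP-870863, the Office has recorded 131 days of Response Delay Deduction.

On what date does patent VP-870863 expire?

May 24, 2013

Earliest priority filing: 2 October 1991.
Base term: 2 October 1991 + 22 years → 2 October 2013.
Response Delay Deduction: −131 days → 24 May 2013.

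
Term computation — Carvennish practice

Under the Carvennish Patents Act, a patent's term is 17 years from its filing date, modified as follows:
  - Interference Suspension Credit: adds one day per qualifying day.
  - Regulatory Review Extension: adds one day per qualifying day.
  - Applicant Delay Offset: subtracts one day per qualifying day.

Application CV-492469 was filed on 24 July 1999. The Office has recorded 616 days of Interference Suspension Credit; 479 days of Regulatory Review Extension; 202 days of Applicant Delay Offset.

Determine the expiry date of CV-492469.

Base term: filing date + 17 years → 24 July 2016.
Interference Suspension Credit: +616 days → 1 April 2018.
Regulatory Review Extension: +479 days → 24 July 2019.
Applicant Delay Offset: −202 days → 3 January 2019.

January 3, 2019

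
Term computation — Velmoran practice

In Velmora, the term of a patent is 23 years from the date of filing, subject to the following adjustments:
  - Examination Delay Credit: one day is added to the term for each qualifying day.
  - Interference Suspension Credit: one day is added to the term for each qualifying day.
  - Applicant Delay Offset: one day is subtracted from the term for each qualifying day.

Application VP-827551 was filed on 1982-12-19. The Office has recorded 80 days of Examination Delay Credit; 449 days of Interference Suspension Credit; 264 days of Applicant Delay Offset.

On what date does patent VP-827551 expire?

September 10, 2006

Base term: filing date + 23 years → 19 December 2005.
Examination Delay Credit: +80 days → 9 March 2006.
Interference Suspension Credit: +449 days → 1 June 2007.
Applicant Delay Offset: −264 days → 10 September 2006.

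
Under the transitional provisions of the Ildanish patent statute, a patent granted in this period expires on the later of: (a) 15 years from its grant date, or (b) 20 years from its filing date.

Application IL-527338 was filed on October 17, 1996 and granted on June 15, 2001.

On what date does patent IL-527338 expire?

(a) grant + 15 years → 15 June 2016.
(b) filing + 20 years → 17 October 2016.
Later of the two: 17 October 2016.

October 17, 2016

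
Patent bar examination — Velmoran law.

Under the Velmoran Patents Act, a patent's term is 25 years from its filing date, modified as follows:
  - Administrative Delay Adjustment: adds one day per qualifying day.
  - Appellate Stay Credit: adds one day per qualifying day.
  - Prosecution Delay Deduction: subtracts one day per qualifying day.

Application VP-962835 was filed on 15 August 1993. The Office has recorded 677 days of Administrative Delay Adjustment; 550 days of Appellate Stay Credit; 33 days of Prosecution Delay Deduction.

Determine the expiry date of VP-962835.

Base term: filing date + 25 years → 15 August 2018.
Administrative Delay Adjustment: +677 days → 22 June 2020.
Appellate Stay Credit: +550 days → 24 December 2021.
Prosecution Delay Deduction: −33 days → 21 November 2021.

November 21, 2021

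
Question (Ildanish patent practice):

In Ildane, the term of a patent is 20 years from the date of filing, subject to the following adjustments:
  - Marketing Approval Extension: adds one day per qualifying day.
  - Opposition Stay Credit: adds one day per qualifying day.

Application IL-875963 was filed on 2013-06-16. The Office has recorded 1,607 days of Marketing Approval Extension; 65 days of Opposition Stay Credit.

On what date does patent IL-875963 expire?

January 13, 2038

Base term: filing date + 20 years → 16 June 2033.
Marketing Approval Extension: +1607 days → 9 November 2037.
Opposition Stay Credit: +65 days → 13 January 2038.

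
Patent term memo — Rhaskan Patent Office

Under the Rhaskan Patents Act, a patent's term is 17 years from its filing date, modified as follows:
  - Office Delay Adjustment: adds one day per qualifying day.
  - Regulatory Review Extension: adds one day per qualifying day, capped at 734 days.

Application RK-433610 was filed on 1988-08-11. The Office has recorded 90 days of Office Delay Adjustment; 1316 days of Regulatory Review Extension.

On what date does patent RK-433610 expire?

Base term: filing date + 17 years → 11 August 2005.
Office Delay Adjustment: +90 days → 9 November 2005.
Regulatory Review Extension: 1316 days claimed exceeds the 734-day cap, so +734 days → 13 November 2007.

November 13, 2007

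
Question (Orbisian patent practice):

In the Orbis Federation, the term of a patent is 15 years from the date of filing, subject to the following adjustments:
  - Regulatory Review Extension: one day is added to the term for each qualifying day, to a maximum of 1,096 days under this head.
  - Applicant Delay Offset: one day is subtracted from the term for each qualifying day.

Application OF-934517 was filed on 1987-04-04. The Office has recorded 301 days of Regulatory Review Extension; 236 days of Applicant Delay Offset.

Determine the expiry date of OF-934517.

June 8, 2002

Base term: filing date + 15 years → 4 April 2002.
Regulatory Review Extension: 301 days (within the 1096-day cap) → +301 days → 30 January 2003.
Applicant Delay Offset: −236 days → 8 June 2002.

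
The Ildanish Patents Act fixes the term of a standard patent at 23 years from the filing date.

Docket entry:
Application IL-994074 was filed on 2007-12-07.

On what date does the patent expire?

2030-12-07

Filing date + 23 years → 7 December 2030.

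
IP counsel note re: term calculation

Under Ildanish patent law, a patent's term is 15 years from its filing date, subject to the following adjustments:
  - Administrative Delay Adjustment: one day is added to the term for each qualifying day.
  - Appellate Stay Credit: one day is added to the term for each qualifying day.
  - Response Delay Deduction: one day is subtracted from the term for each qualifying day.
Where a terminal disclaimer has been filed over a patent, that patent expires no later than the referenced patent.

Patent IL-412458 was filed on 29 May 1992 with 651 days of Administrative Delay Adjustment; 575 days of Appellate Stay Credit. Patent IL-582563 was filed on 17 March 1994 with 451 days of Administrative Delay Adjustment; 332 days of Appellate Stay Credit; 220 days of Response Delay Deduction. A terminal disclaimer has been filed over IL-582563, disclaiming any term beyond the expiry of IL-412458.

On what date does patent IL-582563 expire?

2010-10-01

Natural term of IL-582563:
  Base: filing + 15 years → 17 March 2009.
  Administrative Delay Adjustment: +451 days → 11 June 2010.
  Appellate Stay Credit: +332 days → 9 May 2011.
  Response Delay Deduction: −220 days → 1 October 2010.
Expiry of referenced patent IL-412458:
  Base: filing + 15 years → 29 May 2007.
  Administrative Delay Adjustment: +651 days → 10 March 2009.
  Appellate Stay Credit: +575 days → 6 October 2010.
Terminal disclaimer: IL-582563 expires on the earlier of 1 October 2010 and 6 October 2010.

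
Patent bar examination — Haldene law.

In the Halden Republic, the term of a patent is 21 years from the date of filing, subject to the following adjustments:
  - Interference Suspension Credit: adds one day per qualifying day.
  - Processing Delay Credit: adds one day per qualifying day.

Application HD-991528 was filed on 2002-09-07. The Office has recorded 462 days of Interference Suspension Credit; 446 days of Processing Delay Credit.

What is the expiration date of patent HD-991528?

March 3, 2026

Base term: filing date + 21 years → 7 September 2023.
Interference Suspension Credit: +462 days → 12 December 2024.
Processing Delay Credit: +446 days → 3 March 2026.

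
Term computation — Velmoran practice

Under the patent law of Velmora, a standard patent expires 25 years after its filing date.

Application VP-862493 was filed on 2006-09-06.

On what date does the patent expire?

September 6, 2031

Filing date + 25 years → 6 September 2031.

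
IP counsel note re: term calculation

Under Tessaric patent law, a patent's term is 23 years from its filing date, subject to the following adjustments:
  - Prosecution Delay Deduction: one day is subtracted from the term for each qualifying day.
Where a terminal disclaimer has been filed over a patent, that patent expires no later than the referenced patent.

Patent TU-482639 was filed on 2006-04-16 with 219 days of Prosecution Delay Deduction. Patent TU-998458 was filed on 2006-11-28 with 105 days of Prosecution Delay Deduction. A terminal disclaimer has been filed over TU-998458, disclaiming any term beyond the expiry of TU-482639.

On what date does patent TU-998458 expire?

Natural term of TU-998458:
  Base: filing + 23 years → 28 November 2029.
  Prosecution Delay Deduction: −105 days → 15 August 2029.
Expiry of referenced patent TU-482639:
  Base: filing + 23 years → 16 April 2029.
  Prosecution Delay Deduction: −219 days → 9 September 2028.
Terminal disclaimer: TU-998458 expires on the earlier of 15 August 2029 and 9 September 2028.

2028-09-09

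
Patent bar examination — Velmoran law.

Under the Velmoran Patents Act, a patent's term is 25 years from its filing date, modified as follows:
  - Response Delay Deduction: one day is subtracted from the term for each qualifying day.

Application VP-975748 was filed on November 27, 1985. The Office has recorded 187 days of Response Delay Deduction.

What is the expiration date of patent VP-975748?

Base term: filing date + 25 years → 27 November 2010.
Response Delay Deduction: −187 days → 24 May 2010.

2010-05-24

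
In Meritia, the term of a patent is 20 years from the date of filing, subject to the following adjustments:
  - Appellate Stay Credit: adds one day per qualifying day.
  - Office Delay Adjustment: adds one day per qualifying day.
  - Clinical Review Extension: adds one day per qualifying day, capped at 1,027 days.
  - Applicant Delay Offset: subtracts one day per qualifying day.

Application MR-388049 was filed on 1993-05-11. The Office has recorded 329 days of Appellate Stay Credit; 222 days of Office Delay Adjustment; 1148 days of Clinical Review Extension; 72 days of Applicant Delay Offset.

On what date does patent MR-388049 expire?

June 25, 2017

Base term: filing date + 20 years → 11 May 2013.
Appellate Stay Credit: +329 days → 5 April 2014.
Office Delay Adjustment: +222 days → 13 November 2014.
Clinical Review Extension: 1148 days claimed exceeds the 1027-day cap, so +1027 days → 5 September 2017.
Applicant Delay Offset: −72 days → 25 June 2017.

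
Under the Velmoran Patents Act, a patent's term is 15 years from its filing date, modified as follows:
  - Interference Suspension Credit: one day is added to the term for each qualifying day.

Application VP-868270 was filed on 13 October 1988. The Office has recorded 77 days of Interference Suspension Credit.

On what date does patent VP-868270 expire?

Base term: filing date + 15 years → 13 October 2003.
Interference Suspension Credit: +77 days → 29 December 2003.

December 29, 2003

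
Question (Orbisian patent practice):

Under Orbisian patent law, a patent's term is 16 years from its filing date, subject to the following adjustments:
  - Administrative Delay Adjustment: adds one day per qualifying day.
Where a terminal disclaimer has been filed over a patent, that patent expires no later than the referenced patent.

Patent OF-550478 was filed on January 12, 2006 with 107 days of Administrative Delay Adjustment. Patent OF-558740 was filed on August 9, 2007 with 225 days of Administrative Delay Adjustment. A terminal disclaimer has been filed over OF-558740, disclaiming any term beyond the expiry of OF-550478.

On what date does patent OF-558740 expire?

2022-04-29

Natural term of OF-558740:
  Base: filing + 16 years → 9 August 2023.
  Administrative Delay Adjustment: +225 days → 21 March 2024.
Expiry of referenced patent OF-550478:
  Base: filing + 16 years → 12 January 2022.
  Administrative Delay Adjustment: +107 days → 29 April 2022.
Terminal disclaimer: OF-558740 expires on the earlier of 21 March 2024 and 29 April 2022.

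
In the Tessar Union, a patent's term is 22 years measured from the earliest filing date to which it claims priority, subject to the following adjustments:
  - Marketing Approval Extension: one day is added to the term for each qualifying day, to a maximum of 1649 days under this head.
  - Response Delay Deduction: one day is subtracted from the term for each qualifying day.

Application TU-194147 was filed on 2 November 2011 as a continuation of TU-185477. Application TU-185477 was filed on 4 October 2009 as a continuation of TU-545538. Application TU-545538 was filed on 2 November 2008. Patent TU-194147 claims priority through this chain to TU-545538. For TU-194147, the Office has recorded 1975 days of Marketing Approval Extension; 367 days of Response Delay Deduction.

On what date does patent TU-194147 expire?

Earliest priority filing: 2 November 2008.
Base term: 2 November 2008 + 22 years → 2 November 2030.
Marketing Approval Extension: 1975 days claimed exceeds the 1649-day cap, so +1649 days → 9 May 2035.
Response Delay Deduction: −367 days → 7 May 2034.

May 7, 2034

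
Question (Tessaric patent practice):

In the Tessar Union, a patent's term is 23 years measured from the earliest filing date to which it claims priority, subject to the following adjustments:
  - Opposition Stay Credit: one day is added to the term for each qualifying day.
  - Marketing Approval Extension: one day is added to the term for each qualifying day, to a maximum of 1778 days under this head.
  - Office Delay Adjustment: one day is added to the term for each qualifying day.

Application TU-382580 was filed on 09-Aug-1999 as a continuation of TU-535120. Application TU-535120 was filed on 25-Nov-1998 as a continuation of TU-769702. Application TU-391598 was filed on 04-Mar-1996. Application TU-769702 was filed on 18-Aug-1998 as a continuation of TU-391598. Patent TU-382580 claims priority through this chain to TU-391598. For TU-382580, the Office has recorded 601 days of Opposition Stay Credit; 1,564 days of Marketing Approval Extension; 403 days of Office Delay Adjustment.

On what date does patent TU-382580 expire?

March 15, 2026

Earliest priority filing: 4 March 1996.
Base term: 4 March 1996 + 23 years → 4 March 2019.
Opposition Stay Credit: +601 days → 25 October 2020.
Marketing Approval Extension: 1564 days (within the 1778-day cap) → +1564 days → 5 February 2025.
Office Delay Adjustment: +403 days → 15 March 2026.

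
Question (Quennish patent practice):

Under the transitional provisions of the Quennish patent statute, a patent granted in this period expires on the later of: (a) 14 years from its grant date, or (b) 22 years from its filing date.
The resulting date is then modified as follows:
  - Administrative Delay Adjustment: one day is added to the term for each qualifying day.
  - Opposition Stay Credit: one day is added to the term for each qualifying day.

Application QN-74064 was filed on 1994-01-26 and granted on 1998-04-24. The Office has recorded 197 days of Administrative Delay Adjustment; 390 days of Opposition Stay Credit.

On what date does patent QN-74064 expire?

(a) grant + 14 years → 24 April 2012.
(b) filing + 22 years → 26 January 2016.
Later of the two: 26 January 2016.
Administrative Delay Adjustment: +197 days → 10 August 2016.
Opposition Stay Credit: +390 days → 4 September 2017.

2017-09-04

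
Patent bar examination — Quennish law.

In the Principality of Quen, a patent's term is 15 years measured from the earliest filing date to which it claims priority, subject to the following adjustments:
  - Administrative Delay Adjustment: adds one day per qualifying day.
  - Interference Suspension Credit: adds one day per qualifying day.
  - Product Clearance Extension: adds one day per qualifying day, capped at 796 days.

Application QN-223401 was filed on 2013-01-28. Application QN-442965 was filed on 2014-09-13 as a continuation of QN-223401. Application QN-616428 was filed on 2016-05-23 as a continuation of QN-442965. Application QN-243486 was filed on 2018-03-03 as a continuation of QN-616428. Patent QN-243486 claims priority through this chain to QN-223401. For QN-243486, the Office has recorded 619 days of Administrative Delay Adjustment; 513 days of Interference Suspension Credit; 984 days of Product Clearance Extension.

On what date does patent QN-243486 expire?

May 9, 2033

Earliest priority filing: 28 January 2013.
Base term: 28 January 2013 + 15 years → 28 January 2028.
Administrative Delay Adjustment: +619 days → 8 October 2029.
Interference Suspension Credit: +513 days → 5 March 2031.
Product Clearance Extension: 984 days claimed exceeds the 796-day cap, so +796 days → 9 May 2033.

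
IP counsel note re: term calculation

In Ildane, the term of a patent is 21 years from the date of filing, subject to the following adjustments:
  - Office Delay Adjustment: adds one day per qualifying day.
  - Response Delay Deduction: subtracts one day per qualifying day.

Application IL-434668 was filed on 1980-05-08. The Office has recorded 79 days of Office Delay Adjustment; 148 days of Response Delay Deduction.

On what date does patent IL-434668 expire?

February 28, 2001

Base term: filing date + 21 years → 8 May 2001.
Office Delay Adjustment: +79 days → 26 July 2001.
Response Delay Deduction: −148 days → 28 February 2001.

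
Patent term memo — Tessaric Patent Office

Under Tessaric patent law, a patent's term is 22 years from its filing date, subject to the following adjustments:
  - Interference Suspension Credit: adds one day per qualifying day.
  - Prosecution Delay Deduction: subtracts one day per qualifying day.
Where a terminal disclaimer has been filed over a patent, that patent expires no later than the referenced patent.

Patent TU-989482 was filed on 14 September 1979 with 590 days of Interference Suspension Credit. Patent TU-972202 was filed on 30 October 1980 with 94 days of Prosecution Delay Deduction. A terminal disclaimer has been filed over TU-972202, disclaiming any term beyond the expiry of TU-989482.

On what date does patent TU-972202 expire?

Natural term of TU-972202:
  Base: filing + 22 years → 30 October 2002.
  Prosecution Delay Deduction: −94 days → 28 July 2002.
Expiry of referenced patent TU-989482:
  Base: filing + 22 years → 14 September 2001.
  Interference Suspension Credit: +590 days → 27 April 2003.
Terminal disclaimer: TU-972202 expires on the earlier of 28 July 2002 and 27 April 2003.

July 28, 2002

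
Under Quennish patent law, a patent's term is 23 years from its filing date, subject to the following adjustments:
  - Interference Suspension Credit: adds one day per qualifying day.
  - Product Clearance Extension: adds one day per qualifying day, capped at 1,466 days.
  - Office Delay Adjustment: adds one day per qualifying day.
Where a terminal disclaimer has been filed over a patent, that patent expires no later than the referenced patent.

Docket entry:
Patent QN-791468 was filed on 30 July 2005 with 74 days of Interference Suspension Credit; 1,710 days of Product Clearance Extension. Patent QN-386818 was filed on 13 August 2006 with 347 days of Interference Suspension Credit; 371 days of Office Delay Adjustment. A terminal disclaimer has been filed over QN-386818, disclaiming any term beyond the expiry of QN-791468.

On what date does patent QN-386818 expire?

Natural term of QN-386818:
  Base: filing + 23 years → 13 August 2029.
  Interference Suspension Credit: +347 days → 26 July 2030.
  Office Delay Adjustment: +371 days → 1 August 2031.
Expiry of referenced patent QN-791468:
  Base: filing + 23 years → 30 July 2028.
  Interference Suspension Credit: +74 days → 12 October 2028.
  Product Clearance Extension: 1710 days claimed exceeds the 1466-day cap, so +1466 days → 17 October 2032.
Terminal disclaimer: QN-386818 expires on the earlier of 1 August 2031 and 17 October 2032.

August 1, 2031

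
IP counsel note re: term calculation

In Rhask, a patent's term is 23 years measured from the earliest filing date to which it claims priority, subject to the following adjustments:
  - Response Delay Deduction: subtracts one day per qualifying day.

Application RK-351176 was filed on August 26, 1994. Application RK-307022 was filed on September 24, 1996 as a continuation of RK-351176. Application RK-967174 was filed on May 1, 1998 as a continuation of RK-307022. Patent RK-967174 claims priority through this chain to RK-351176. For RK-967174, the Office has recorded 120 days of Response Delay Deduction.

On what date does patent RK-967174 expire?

2017-04-28

Earliest priority filing: 26 August 1994.
Base term: 26 August 1994 + 23 years → 26 August 2017.
Response Delay Deduction: −120 days → 28 April 2017.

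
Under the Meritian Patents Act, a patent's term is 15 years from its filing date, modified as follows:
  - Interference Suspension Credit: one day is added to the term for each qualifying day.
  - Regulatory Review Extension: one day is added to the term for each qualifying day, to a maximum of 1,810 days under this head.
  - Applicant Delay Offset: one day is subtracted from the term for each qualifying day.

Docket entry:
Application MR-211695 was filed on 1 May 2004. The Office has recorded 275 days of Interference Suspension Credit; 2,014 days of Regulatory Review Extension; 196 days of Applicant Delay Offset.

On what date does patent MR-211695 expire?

2024-07-02

Base term: filing date + 15 years → 1 May 2019.
Interference Suspension Credit: +275 days → 31 January 2020.
Regulatory Review Extension: 2014 days claimed exceeds the 1810-day cap, so +1810 days → 14 January 2025.
Applicant Delay Offset: −196 days → 2 July 2024.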